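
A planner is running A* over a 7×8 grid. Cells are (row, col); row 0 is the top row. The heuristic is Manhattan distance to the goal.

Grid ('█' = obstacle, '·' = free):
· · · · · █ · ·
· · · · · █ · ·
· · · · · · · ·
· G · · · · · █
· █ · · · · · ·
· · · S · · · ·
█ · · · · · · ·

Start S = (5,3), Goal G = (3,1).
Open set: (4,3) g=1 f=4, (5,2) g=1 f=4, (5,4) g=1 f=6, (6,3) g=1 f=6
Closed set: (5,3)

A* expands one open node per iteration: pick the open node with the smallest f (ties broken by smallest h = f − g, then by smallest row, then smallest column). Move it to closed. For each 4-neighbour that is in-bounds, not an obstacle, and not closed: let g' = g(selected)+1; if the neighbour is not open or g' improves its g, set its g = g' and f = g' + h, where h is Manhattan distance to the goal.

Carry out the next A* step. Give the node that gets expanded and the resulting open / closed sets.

expanded=(4,3); open=[(3,3) g=2 f=4, (4,2) g=2 f=4, (4,4) g=2 f=6, (5,2) g=1 f=4, (5,4) g=1 f=6, (6,3) g=1 f=6]; closed=[(4,3), (5,3)]

step 1: expand (4,3) (f=4, h=3) → closed; open now [(3,3) g=2 f=4, (4,2) g=2 f=4, (4,4) g=2 f=6, (5,2) g=1 f=4, (5,4) g=1 f=6, (6,3) g=1 f=6]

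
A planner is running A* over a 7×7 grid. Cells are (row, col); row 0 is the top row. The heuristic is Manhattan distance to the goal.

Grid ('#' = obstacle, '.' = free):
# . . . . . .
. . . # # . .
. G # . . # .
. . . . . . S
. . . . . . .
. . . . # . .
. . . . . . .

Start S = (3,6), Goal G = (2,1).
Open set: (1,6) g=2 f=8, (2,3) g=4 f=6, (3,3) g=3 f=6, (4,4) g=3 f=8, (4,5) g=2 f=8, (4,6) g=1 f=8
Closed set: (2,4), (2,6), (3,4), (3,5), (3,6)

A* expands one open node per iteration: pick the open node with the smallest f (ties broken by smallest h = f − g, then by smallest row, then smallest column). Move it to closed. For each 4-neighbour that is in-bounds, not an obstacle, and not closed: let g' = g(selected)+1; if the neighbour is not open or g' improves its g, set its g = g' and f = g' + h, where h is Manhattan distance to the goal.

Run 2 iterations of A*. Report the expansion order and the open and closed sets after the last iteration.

step 1: expand (2,3) (f=6, h=2) → closed; open now [(1,6) g=2 f=8, (3,3) g=3 f=6, (4,4) g=3 f=8, (4,5) g=2 f=8, (4,6) g=1 f=8]
step 2: expand (3,3) (f=6, h=3) → closed; open now [(1,6) g=2 f=8, (3,2) g=4 f=6, (4,3) g=4 f=8, (4,4) g=3 f=8, (4,5) g=2 f=8, (4,6) g=1 f=8]

order=[(2,3) → (3,3)]; open=[(1,6) g=2 f=8, (3,2) g=4 f=6, (4,3) g=4 f=8, (4,4) g=3 f=8, (4,5) g=2 f=8, (4,6) g=1 f=8]; closed=[(2,3), (2,4), (2,6), (3,3), (3,4), (3,5), (3,6)]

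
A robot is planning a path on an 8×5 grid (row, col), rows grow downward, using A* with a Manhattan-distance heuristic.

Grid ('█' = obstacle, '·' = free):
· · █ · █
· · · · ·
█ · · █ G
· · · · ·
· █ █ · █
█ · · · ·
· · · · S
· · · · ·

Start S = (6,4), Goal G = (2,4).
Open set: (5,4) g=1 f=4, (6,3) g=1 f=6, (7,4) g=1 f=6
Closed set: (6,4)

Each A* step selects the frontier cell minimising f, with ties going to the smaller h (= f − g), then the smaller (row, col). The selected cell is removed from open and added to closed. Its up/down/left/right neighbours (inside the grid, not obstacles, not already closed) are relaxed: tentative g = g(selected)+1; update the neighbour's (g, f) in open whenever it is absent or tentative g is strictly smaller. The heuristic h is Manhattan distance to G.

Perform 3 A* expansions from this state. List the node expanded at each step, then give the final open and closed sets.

order=[(5,4) → (5,3) → (4,3)]; open=[(3,3) g=4 f=6, (5,2) g=3 f=8, (6,3) g=1 f=6, (7,4) g=1 f=6]; closed=[(4,3), (5,3), (5,4), (6,4)]

step 1: expand (5,4) (f=4, h=3) → closed; open now [(5,3) g=2 f=6, (6,3) g=1 f=6, (7,4) g=1 f=6]
step 2: expand (5,3) (f=6, h=4) → closed; open now [(4,3) g=3 f=6, (5,2) g=3 f=8, (6,3) g=1 f=6, (7,4) g=1 f=6]
step 3: expand (4,3) (f=6, h=3) → closed; open now [(3,3) g=4 f=6, (5,2) g=3 f=8, (6,3) g=1 f=6, (7,4) g=1 f=6]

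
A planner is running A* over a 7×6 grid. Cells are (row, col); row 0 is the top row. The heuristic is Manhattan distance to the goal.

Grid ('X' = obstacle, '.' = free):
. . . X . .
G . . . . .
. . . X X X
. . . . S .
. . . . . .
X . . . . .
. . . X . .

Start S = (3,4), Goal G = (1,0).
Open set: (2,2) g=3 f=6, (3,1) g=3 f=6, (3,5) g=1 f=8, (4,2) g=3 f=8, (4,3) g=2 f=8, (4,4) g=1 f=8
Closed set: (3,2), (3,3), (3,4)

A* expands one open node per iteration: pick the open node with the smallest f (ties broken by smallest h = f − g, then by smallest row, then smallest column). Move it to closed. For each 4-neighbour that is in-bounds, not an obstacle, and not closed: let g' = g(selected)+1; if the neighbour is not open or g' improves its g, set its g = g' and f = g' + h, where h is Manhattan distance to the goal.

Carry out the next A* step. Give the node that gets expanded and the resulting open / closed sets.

step 1: expand (2,2) (f=6, h=3) → closed; open now [(1,2) g=4 f=6, (2,1) g=4 f=6, (3,1) g=3 f=6, (3,5) g=1 f=8, (4,2) g=3 f=8, (4,3) g=2 f=8, (4,4) g=1 f=8]

expanded=(2,2); open=[(1,2) g=4 f=6, (2,1) g=4 f=6, (3,1) g=3 f=6, (3,5) g=1 f=8, (4,2) g=3 f=8, (4,3) g=2 f=8, (4,4) g=1 f=8]; closed=[(2,2), (3,2), (3,3), (3,4)]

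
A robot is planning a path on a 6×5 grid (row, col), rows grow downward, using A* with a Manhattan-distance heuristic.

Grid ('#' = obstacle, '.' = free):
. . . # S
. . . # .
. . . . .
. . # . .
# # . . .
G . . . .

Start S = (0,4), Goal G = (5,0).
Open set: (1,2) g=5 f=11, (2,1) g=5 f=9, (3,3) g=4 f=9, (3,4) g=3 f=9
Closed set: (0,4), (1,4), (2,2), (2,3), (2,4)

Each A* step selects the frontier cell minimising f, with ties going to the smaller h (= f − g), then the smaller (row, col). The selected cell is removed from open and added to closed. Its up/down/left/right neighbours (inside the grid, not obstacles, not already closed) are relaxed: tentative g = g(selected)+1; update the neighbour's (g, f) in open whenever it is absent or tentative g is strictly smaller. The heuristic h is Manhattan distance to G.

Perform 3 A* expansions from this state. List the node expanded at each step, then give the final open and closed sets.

order=[(2,1) → (2,0) → (3,0)]; open=[(1,0) g=7 f=11, (1,1) g=6 f=11, (1,2) g=5 f=11, (3,1) g=6 f=9, (3,3) g=4 f=9, (3,4) g=3 f=9]; closed=[(0,4), (1,4), (2,0), (2,1), (2,2), (2,3), (2,4), (3,0)]

step 1: expand (2,1) (f=9, h=4) → closed; open now [(1,1) g=6 f=11, (1,2) g=5 f=11, (2,0) g=6 f=9, (3,1) g=6 f=9, (3,3) g=4 f=9, (3,4) g=3 f=9]
step 2: expand (2,0) (f=9, h=3) → closed; open now [(1,0) g=7 f=11, (1,1) g=6 f=11, (1,2) g=5 f=11, (3,0) g=7 f=9, (3,1) g=6 f=9, (3,3) g=4 f=9, (3,4) g=3 f=9]
step 3: expand (3,0) (f=9, h=2) → closed; open now [(1,0) g=7 f=11, (1,1) g=6 f=11, (1,2) g=5 f=11, (3,1) g=6 f=9, (3,3) g=4 f=9, (3,4) g=3 f=9]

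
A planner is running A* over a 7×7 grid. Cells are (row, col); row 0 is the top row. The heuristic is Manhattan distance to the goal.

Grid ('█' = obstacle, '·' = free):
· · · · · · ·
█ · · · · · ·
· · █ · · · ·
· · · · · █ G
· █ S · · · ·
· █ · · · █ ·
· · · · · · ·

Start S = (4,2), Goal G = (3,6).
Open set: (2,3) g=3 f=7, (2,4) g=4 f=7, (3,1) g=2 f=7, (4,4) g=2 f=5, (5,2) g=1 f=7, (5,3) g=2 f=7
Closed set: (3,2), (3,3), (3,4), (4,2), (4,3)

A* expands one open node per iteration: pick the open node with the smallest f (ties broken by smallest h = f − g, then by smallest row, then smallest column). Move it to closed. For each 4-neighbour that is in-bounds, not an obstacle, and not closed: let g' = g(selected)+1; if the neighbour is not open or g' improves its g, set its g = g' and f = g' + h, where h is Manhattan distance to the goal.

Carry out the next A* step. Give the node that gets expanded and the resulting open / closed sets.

expanded=(4,4); open=[(2,3) g=3 f=7, (2,4) g=4 f=7, (3,1) g=2 f=7, (4,5) g=3 f=5, (5,2) g=1 f=7, (5,3) g=2 f=7, (5,4) g=3 f=7]; closed=[(3,2), (3,3), (3,4), (4,2), (4,3), (4,4)]

step 1: expand (4,4) (f=5, h=3) → closed; open now [(2,3) g=3 f=7, (2,4) g=4 f=7, (3,1) g=2 f=7, (4,5) g=3 f=5, (5,2) g=1 f=7, (5,3) g=2 f=7, (5,4) g=3 f=7]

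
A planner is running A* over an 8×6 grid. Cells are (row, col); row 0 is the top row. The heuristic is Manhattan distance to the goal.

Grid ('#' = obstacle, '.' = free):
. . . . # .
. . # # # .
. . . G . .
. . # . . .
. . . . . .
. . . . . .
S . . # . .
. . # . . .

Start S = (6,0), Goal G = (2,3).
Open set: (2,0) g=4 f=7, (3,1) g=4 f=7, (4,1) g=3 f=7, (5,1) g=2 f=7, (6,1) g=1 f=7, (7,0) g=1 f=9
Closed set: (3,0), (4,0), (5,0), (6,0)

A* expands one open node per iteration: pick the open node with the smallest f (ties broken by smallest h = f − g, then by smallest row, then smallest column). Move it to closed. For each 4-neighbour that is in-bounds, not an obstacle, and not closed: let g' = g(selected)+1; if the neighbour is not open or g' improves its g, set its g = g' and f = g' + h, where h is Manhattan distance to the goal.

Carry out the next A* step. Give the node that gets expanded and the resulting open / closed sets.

expanded=(2,0); open=[(1,0) g=5 f=9, (2,1) g=5 f=7, (3,1) g=4 f=7, (4,1) g=3 f=7, (5,1) g=2 f=7, (6,1) g=1 f=7, (7,0) g=1 f=9]; closed=[(2,0), (3,0), (4,0), (5,0), (6,0)]

step 1: expand (2,0) (f=7, h=3) → closed; open now [(1,0) g=5 f=9, (2,1) g=5 f=7, (3,1) g=4 f=7, (4,1) g=3 f=7, (5,1) g=2 f=7, (6,1) g=1 f=7, (7,0) g=1 f=9]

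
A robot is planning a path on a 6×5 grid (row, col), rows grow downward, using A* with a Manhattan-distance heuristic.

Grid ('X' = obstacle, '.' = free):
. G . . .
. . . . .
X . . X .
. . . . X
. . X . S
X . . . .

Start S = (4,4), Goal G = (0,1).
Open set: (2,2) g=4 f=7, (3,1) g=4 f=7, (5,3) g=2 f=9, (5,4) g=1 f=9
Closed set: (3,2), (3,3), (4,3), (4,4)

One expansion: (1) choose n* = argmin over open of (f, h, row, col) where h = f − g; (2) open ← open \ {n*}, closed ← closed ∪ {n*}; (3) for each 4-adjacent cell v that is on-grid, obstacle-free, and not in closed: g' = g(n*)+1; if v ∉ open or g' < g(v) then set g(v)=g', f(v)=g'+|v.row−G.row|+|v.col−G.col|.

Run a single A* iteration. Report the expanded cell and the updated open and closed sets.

expanded=(2,2); open=[(1,2) g=5 f=7, (2,1) g=5 f=7, (3,1) g=4 f=7, (5,3) g=2 f=9, (5,4) g=1 f=9]; closed=[(2,2), (3,2), (3,3), (4,3), (4,4)]

step 1: expand (2,2) (f=7, h=3) → closed; open now [(1,2) g=5 f=7, (2,1) g=5 f=7, (3,1) g=4 f=7, (5,3) g=2 f=9, (5,4) g=1 f=9]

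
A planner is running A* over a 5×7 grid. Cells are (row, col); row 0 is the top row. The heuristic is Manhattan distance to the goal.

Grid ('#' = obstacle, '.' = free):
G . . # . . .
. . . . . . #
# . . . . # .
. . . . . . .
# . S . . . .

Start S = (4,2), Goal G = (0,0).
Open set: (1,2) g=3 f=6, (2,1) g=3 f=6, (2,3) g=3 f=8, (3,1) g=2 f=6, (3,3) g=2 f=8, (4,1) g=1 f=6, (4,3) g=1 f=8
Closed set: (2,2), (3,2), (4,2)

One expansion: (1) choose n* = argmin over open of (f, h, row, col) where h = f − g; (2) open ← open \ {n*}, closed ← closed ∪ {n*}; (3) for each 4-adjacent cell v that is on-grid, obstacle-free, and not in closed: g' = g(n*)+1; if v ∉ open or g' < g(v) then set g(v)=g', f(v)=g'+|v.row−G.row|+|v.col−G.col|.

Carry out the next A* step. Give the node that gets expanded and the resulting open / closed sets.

step 1: expand (1,2) (f=6, h=3) → closed; open now [(0,2) g=4 f=6, (1,1) g=4 f=6, (1,3) g=4 f=8, (2,1) g=3 f=6, (2,3) g=3 f=8, (3,1) g=2 f=6, (3,3) g=2 f=8, (4,1) g=1 f=6, (4,3) g=1 f=8]

expanded=(1,2); open=[(0,2) g=4 f=6, (1,1) g=4 f=6, (1,3) g=4 f=8, (2,1) g=3 f=6, (2,3) g=3 f=8, (3,1) g=2 f=6, (3,3) g=2 f=8, (4,1) g=1 f=6, (4,3) g=1 f=8]; closed=[(1,2), (2,2), (3,2), (4,2)]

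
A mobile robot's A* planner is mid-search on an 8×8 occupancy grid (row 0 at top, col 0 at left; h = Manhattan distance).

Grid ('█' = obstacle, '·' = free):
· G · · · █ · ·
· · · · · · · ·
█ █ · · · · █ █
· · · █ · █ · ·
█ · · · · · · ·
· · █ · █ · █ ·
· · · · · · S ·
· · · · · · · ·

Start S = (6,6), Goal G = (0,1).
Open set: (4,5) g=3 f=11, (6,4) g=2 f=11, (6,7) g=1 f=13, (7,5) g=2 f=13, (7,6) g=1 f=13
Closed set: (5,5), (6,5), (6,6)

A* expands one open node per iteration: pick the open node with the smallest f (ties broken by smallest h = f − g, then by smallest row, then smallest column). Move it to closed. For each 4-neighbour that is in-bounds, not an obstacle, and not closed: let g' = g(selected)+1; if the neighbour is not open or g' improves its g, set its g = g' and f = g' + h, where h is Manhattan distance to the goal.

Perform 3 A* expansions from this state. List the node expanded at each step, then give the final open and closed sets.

order=[(4,5) → (4,4) → (3,4)]; open=[(2,4) g=6 f=11, (4,3) g=5 f=11, (4,6) g=4 f=13, (6,4) g=2 f=11, (6,7) g=1 f=13, (7,5) g=2 f=13, (7,6) g=1 f=13]; closed=[(3,4), (4,4), (4,5), (5,5), (6,5), (6,6)]

step 1: expand (4,5) (f=11, h=8) → closed; open now [(4,4) g=4 f=11, (4,6) g=4 f=13, (6,4) g=2 f=11, (6,7) g=1 f=13, (7,5) g=2 f=13, (7,6) g=1 f=13]
step 2: expand (4,4) (f=11, h=7) → closed; open now [(3,4) g=5 f=11, (4,3) g=5 f=11, (4,6) g=4 f=13, (6,4) g=2 f=11, (6,7) g=1 f=13, (7,5) g=2 f=13, (7,6) g=1 f=13]
step 3: expand (3,4) (f=11, h=6) → closed; open now [(2,4) g=6 f=11, (4,3) g=5 f=11, (4,6) g=4 f=13, (6,4) g=2 f=11, (6,7) g=1 f=13, (7,5) g=2 f=13, (7,6) g=1 f=13]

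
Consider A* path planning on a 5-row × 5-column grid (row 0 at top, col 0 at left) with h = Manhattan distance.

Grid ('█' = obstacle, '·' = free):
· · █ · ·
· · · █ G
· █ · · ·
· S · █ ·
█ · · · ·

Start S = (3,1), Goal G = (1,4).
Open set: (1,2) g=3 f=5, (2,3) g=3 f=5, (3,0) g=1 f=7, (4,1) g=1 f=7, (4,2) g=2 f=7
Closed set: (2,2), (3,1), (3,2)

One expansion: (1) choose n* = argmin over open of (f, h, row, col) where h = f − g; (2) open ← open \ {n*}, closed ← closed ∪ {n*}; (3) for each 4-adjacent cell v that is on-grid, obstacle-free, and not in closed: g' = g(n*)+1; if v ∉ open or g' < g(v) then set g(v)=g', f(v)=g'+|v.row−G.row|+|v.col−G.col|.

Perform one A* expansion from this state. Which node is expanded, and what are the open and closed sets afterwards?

expanded=(1,2); open=[(1,1) g=4 f=7, (2,3) g=3 f=5, (3,0) g=1 f=7, (4,1) g=1 f=7, (4,2) g=2 f=7]; closed=[(1,2), (2,2), (3,1), (3,2)]

step 1: expand (1,2) (f=5, h=2) → closed; open now [(1,1) g=4 f=7, (2,3) g=3 f=5, (3,0) g=1 f=7, (4,1) g=1 f=7, (4,2) g=2 f=7]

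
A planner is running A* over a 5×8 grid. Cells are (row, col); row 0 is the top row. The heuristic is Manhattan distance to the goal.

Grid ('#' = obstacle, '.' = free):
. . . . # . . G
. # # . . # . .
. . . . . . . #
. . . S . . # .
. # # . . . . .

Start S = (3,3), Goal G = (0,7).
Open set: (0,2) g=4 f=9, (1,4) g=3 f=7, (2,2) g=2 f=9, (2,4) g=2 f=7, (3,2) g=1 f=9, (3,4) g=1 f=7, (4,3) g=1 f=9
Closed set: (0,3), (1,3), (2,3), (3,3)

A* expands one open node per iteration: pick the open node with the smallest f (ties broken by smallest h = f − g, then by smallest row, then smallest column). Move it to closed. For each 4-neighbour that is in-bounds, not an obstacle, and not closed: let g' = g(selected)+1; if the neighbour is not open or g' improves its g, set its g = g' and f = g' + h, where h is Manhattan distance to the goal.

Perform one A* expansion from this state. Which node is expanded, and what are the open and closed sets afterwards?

step 1: expand (1,4) (f=7, h=4) → closed; open now [(0,2) g=4 f=9, (2,2) g=2 f=9, (2,4) g=2 f=7, (3,2) g=1 f=9, (3,4) g=1 f=7, (4,3) g=1 f=9]

expanded=(1,4); open=[(0,2) g=4 f=9, (2,2) g=2 f=9, (2,4) g=2 f=7, (3,2) g=1 f=9, (3,4) g=1 f=7, (4,3) g=1 f=9]; closed=[(0,3), (1,3), (1,4), (2,3), (3,3)]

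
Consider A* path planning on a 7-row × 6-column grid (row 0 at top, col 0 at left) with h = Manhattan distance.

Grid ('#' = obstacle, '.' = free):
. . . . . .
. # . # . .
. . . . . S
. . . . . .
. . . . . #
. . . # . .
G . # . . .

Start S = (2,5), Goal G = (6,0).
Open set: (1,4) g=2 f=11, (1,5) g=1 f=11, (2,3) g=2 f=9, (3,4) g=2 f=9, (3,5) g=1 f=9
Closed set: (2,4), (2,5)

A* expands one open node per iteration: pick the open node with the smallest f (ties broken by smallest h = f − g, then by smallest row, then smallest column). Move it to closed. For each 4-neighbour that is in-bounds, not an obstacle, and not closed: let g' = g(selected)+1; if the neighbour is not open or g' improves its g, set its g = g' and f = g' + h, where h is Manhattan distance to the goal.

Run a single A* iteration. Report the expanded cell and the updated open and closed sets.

expanded=(2,3); open=[(1,4) g=2 f=11, (1,5) g=1 f=11, (2,2) g=3 f=9, (3,3) g=3 f=9, (3,4) g=2 f=9, (3,5) g=1 f=9]; closed=[(2,3), (2,4), (2,5)]

step 1: expand (2,3) (f=9, h=7) → closed; open now [(1,4) g=2 f=11, (1,5) g=1 f=11, (2,2) g=3 f=9, (3,3) g=3 f=9, (3,4) g=2 f=9, (3,5) g=1 f=9]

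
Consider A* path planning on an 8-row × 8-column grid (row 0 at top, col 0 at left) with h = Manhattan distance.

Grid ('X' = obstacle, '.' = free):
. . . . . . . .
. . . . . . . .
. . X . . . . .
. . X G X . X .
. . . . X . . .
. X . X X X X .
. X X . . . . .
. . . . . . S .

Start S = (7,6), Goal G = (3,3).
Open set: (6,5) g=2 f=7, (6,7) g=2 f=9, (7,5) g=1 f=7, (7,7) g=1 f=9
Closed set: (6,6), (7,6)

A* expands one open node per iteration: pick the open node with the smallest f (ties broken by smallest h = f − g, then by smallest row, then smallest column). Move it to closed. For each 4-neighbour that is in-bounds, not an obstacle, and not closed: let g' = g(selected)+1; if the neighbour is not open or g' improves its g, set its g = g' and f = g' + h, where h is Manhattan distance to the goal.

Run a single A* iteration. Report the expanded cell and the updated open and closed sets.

expanded=(6,5); open=[(6,4) g=3 f=7, (6,7) g=2 f=9, (7,5) g=1 f=7, (7,7) g=1 f=9]; closed=[(6,5), (6,6), (7,6)]

step 1: expand (6,5) (f=7, h=5) → closed; open now [(6,4) g=3 f=7, (6,7) g=2 f=9, (7,5) g=1 f=7, (7,7) g=1 f=9]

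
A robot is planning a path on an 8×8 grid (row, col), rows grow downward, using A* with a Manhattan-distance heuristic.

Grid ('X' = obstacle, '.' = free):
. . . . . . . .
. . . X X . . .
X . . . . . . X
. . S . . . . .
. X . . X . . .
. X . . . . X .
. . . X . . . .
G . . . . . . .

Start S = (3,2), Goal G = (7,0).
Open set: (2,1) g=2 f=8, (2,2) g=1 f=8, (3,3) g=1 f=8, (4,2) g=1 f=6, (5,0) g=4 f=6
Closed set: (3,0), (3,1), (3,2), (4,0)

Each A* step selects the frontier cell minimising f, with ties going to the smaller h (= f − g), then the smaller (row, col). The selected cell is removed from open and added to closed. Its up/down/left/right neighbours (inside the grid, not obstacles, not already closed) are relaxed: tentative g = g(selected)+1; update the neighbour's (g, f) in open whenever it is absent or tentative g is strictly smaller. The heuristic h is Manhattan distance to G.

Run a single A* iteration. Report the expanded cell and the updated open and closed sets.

expanded=(5,0); open=[(2,1) g=2 f=8, (2,2) g=1 f=8, (3,3) g=1 f=8, (4,2) g=1 f=6, (6,0) g=5 f=6]; closed=[(3,0), (3,1), (3,2), (4,0), (5,0)]

step 1: expand (5,0) (f=6, h=2) → closed; open now [(2,1) g=2 f=8, (2,2) g=1 f=8, (3,3) g=1 f=8, (4,2) g=1 f=6, (6,0) g=5 f=6]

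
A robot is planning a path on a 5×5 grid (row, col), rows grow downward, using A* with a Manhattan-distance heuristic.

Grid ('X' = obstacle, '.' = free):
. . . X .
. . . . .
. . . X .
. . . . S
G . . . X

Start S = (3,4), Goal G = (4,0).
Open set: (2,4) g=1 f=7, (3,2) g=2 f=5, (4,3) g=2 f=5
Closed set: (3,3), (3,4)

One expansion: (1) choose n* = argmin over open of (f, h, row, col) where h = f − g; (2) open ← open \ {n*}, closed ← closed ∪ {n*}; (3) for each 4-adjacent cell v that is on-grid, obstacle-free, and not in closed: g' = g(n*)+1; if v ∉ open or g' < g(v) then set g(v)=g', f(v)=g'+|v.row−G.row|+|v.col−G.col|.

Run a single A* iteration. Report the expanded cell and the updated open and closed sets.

step 1: expand (3,2) (f=5, h=3) → closed; open now [(2,2) g=3 f=7, (2,4) g=1 f=7, (3,1) g=3 f=5, (4,2) g=3 f=5, (4,3) g=2 f=5]

expanded=(3,2); open=[(2,2) g=3 f=7, (2,4) g=1 f=7, (3,1) g=3 f=5, (4,2) g=3 f=5, (4,3) g=2 f=5]; closed=[(3,2), (3,3), (3,4)]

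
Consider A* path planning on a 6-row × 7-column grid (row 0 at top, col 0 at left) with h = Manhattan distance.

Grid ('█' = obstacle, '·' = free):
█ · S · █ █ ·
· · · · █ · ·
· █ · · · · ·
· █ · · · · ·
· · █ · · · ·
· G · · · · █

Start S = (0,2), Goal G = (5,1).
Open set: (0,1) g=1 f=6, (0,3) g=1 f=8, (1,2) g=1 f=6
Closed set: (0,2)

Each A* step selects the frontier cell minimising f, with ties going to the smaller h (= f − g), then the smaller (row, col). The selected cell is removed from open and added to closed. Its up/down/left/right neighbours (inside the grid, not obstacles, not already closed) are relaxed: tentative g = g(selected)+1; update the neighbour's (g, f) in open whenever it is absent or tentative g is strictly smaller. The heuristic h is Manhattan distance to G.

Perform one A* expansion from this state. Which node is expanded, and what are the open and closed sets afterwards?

step 1: expand (0,1) (f=6, h=5) → closed; open now [(0,3) g=1 f=8, (1,1) g=2 f=6, (1,2) g=1 f=6]

expanded=(0,1); open=[(0,3) g=1 f=8, (1,1) g=2 f=6, (1,2) g=1 f=6]; closed=[(0,1), (0,2)]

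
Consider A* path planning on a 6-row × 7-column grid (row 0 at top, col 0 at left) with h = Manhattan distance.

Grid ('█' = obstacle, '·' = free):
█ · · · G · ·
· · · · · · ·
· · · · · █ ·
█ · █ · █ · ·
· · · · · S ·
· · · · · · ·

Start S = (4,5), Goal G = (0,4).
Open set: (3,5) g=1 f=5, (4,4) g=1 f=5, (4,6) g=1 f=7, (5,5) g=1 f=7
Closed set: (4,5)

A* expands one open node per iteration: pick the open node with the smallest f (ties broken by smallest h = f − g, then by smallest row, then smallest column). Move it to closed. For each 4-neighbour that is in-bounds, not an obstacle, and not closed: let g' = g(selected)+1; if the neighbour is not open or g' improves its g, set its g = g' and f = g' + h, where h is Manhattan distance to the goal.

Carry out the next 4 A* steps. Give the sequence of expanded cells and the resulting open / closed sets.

step 1: expand (3,5) (f=5, h=4) → closed; open now [(3,6) g=2 f=7, (4,4) g=1 f=5, (4,6) g=1 f=7, (5,5) g=1 f=7]
step 2: expand (4,4) (f=5, h=4) → closed; open now [(3,6) g=2 f=7, (4,3) g=2 f=7, (4,6) g=1 f=7, (5,4) g=2 f=7, (5,5) g=1 f=7]
step 3: expand (3,6) (f=7, h=5) → closed; open now [(2,6) g=3 f=7, (4,3) g=2 f=7, (4,6) g=1 f=7, (5,4) g=2 f=7, (5,5) g=1 f=7]
step 4: expand (2,6) (f=7, h=4) → closed; open now [(1,6) g=4 f=7, (4,3) g=2 f=7, (4,6) g=1 f=7, (5,4) g=2 f=7, (5,5) g=1 f=7]

order=[(3,5) → (4,4) → (3,6) → (2,6)]; open=[(1,6) g=4 f=7, (4,3) g=2 f=7, (4,6) g=1 f=7, (5,4) g=2 f=7, (5,5) g=1 f=7]; closed=[(2,6), (3,5), (3,6), (4,4), (4,5)]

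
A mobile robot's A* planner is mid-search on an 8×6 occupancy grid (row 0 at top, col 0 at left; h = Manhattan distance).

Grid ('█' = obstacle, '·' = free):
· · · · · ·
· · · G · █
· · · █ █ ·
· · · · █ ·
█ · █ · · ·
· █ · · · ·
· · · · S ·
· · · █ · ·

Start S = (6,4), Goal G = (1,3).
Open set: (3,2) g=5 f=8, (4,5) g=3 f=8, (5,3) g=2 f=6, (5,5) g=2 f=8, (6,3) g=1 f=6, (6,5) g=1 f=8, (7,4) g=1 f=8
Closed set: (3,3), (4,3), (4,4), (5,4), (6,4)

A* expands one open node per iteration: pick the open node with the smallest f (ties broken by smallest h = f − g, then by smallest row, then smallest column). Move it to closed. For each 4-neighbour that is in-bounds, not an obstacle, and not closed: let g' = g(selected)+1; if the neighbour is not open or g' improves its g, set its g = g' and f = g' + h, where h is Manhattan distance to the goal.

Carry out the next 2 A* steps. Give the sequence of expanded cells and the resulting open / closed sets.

step 1: expand (5,3) (f=6, h=4) → closed; open now [(3,2) g=5 f=8, (4,5) g=3 f=8, (5,2) g=3 f=8, (5,5) g=2 f=8, (6,3) g=1 f=6, (6,5) g=1 f=8, (7,4) g=1 f=8]
step 2: expand (6,3) (f=6, h=5) → closed; open now [(3,2) g=5 f=8, (4,5) g=3 f=8, (5,2) g=3 f=8, (5,5) g=2 f=8, (6,2) g=2 f=8, (6,5) g=1 f=8, (7,4) g=1 f=8]

order=[(5,3) → (6,3)]; open=[(3,2) g=5 f=8, (4,5) g=3 f=8, (5,2) g=3 f=8, (5,5) g=2 f=8, (6,2) g=2 f=8, (6,5) g=1 f=8, (7,4) g=1 f=8]; closed=[(3,3), (4,3), (4,4), (5,3), (5,4), (6,3), (6,4)]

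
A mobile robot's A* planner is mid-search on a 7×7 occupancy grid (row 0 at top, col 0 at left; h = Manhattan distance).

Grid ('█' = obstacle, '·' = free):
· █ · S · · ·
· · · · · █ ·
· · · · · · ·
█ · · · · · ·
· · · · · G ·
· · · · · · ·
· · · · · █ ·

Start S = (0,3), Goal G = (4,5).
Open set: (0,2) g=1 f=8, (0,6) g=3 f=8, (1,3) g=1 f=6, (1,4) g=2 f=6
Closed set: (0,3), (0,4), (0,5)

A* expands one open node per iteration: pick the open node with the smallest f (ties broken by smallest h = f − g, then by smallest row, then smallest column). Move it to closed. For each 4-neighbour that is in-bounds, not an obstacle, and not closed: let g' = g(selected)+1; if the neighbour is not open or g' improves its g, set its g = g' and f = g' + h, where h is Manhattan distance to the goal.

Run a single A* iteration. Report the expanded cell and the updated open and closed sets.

expanded=(1,4); open=[(0,2) g=1 f=8, (0,6) g=3 f=8, (1,3) g=1 f=6, (2,4) g=3 f=6]; closed=[(0,3), (0,4), (0,5), (1,4)]

step 1: expand (1,4) (f=6, h=4) → closed; open now [(0,2) g=1 f=8, (0,6) g=3 f=8, (1,3) g=1 f=6, (2,4) g=3 f=6]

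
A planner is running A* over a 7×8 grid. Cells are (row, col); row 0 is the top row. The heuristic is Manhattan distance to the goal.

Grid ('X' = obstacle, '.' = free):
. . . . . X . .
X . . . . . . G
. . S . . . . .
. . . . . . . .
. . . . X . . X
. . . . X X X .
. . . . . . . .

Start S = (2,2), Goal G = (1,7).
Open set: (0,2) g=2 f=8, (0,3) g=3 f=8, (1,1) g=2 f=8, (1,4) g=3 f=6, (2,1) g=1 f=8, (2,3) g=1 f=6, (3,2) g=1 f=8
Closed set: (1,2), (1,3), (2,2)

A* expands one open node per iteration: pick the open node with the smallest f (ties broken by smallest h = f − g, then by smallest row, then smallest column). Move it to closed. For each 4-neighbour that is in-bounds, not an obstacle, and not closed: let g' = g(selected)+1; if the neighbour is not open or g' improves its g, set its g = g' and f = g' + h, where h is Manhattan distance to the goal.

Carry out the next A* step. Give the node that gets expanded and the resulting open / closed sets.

expanded=(1,4); open=[(0,2) g=2 f=8, (0,3) g=3 f=8, (0,4) g=4 f=8, (1,1) g=2 f=8, (1,5) g=4 f=6, (2,1) g=1 f=8, (2,3) g=1 f=6, (2,4) g=4 f=8, (3,2) g=1 f=8]; closed=[(1,2), (1,3), (1,4), (2,2)]

step 1: expand (1,4) (f=6, h=3) → closed; open now [(0,2) g=2 f=8, (0,3) g=3 f=8, (0,4) g=4 f=8, (1,1) g=2 f=8, (1,5) g=4 f=6, (2,1) g=1 f=8, (2,3) g=1 f=6, (2,4) g=4 f=8, (3,2) g=1 f=8]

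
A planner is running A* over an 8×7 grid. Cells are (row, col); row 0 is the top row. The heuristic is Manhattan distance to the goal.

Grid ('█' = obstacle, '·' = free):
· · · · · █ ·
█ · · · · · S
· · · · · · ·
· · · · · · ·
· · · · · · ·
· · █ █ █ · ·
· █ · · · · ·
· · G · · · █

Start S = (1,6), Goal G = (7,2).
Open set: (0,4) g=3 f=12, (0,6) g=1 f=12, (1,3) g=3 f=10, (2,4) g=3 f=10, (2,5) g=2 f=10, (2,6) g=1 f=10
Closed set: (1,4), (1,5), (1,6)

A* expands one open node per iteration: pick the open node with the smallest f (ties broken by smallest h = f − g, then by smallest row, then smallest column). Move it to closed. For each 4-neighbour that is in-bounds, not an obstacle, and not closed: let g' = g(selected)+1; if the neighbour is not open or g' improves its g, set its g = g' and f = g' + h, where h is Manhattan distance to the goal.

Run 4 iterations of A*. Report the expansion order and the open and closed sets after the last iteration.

step 1: expand (1,3) (f=10, h=7) → closed; open now [(0,3) g=4 f=12, (0,4) g=3 f=12, (0,6) g=1 f=12, (1,2) g=4 f=10, (2,3) g=4 f=10, (2,4) g=3 f=10, (2,5) g=2 f=10, (2,6) g=1 f=10]
step 2: expand (1,2) (f=10, h=6) → closed; open now [(0,2) g=5 f=12, (0,3) g=4 f=12, (0,4) g=3 f=12, (0,6) g=1 f=12, (1,1) g=5 f=12, (2,2) g=5 f=10, (2,3) g=4 f=10, (2,4) g=3 f=10, (2,5) g=2 f=10, (2,6) g=1 f=10]
step 3: expand (2,2) (f=10, h=5) → closed; open now [(0,2) g=5 f=12, (0,3) g=4 f=12, (0,4) g=3 f=12, (0,6) g=1 f=12, (1,1) g=5 f=12, (2,1) g=6 f=12, (2,3) g=4 f=10, (2,4) g=3 f=10, (2,5) g=2 f=10, (2,6) g=1 f=10, (3,2) g=6 f=10]
step 4: expand (3,2) (f=10, h=4) → closed; open now [(0,2) g=5 f=12, (0,3) g=4 f=12, (0,4) g=3 f=12, (0,6) g=1 f=12, (1,1) g=5 f=12, (2,1) g=6 f=12, (2,3) g=4 f=10, (2,4) g=3 f=10, (2,5) g=2 f=10, (2,6) g=1 f=10, (3,1) g=7 f=12, (3,3) g=7 f=12, (4,2) g=7 f=10]

order=[(1,3) → (1,2) → (2,2) → (3,2)]; open=[(0,2) g=5 f=12, (0,3) g=4 f=12, (0,4) g=3 f=12, (0,6) g=1 f=12, (1,1) g=5 f=12, (2,1) g=6 f=12, (2,3) g=4 f=10, (2,4) g=3 f=10, (2,5) g=2 f=10, (2,6) g=1 f=10, (3,1) g=7 f=12, (3,3) g=7 f=12, (4,2) g=7 f=10]; closed=[(1,2), (1,3), (1,4), (1,5), (1,6), (2,2), (3,2)]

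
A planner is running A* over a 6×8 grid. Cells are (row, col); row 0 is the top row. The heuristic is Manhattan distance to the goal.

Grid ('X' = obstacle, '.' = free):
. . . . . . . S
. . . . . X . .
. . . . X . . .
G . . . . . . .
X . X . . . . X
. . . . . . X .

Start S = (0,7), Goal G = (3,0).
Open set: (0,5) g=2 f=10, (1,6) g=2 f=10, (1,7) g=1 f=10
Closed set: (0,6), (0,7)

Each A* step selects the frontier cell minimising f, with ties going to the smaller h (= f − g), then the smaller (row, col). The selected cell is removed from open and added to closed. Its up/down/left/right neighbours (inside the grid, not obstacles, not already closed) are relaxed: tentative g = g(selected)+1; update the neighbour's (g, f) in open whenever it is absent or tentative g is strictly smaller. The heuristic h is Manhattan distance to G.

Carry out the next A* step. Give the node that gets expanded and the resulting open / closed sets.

step 1: expand (0,5) (f=10, h=8) → closed; open now [(0,4) g=3 f=10, (1,6) g=2 f=10, (1,7) g=1 f=10]

expanded=(0,5); open=[(0,4) g=3 f=10, (1,6) g=2 f=10, (1,7) g=1 f=10]; closed=[(0,5), (0,6), (0,7)]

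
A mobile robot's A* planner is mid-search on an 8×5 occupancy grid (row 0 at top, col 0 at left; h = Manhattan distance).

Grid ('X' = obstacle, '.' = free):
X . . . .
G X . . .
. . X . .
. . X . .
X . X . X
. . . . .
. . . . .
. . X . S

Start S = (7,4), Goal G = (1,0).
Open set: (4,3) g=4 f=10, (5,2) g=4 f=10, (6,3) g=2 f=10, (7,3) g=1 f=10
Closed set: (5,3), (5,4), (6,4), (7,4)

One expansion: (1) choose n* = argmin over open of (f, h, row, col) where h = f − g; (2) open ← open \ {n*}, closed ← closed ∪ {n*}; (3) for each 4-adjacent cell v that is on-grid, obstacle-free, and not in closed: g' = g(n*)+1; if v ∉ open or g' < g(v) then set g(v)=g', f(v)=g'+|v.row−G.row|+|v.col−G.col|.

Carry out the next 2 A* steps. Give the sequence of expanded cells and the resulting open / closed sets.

step 1: expand (4,3) (f=10, h=6) → closed; open now [(3,3) g=5 f=10, (5,2) g=4 f=10, (6,3) g=2 f=10, (7,3) g=1 f=10]
step 2: expand (3,3) (f=10, h=5) → closed; open now [(2,3) g=6 f=10, (3,4) g=6 f=12, (5,2) g=4 f=10, (6,3) g=2 f=10, (7,3) g=1 f=10]

order=[(4,3) → (3,3)]; open=[(2,3) g=6 f=10, (3,4) g=6 f=12, (5,2) g=4 f=10, (6,3) g=2 f=10, (7,3) g=1 f=10]; closed=[(3,3), (4,3), (5,3), (5,4), (6,4), (7,4)]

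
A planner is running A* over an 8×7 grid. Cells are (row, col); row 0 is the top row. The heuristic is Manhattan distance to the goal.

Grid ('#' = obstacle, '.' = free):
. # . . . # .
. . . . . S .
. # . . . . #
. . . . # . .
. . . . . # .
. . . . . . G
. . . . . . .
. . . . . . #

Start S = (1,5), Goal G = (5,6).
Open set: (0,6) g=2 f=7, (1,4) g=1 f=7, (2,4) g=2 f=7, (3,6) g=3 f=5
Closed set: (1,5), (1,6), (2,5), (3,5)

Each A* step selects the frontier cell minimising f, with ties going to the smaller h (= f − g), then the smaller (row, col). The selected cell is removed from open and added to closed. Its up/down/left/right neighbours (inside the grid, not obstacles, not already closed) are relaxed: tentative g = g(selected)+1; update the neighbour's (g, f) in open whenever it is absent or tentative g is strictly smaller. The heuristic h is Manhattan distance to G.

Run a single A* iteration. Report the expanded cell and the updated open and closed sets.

step 1: expand (3,6) (f=5, h=2) → closed; open now [(0,6) g=2 f=7, (1,4) g=1 f=7, (2,4) g=2 f=7, (4,6) g=4 f=5]

expanded=(3,6); open=[(0,6) g=2 f=7, (1,4) g=1 f=7, (2,4) g=2 f=7, (4,6) g=4 f=5]; closed=[(1,5), (1,6), (2,5), (3,5), (3,6)]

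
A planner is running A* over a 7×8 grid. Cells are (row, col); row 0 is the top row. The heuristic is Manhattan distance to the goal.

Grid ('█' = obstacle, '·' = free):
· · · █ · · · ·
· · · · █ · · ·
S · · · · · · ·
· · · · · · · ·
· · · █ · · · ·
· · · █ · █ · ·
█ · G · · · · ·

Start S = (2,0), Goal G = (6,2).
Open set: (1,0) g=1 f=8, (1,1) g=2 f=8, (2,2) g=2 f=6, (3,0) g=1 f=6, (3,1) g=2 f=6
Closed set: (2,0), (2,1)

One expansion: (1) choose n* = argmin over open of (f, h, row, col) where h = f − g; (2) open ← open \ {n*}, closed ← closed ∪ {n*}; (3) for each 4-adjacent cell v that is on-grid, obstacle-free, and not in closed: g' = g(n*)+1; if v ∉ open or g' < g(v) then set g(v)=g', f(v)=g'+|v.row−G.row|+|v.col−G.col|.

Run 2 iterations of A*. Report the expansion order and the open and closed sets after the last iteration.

order=[(2,2) → (3,2)]; open=[(1,0) g=1 f=8, (1,1) g=2 f=8, (1,2) g=3 f=8, (2,3) g=3 f=8, (3,0) g=1 f=6, (3,1) g=2 f=6, (3,3) g=4 f=8, (4,2) g=4 f=6]; closed=[(2,0), (2,1), (2,2), (3,2)]

step 1: expand (2,2) (f=6, h=4) → closed; open now [(1,0) g=1 f=8, (1,1) g=2 f=8, (1,2) g=3 f=8, (2,3) g=3 f=8, (3,0) g=1 f=6, (3,1) g=2 f=6, (3,2) g=3 f=6]
step 2: expand (3,2) (f=6, h=3) → closed; open now [(1,0) g=1 f=8, (1,1) g=2 f=8, (1,2) g=3 f=8, (2,3) g=3 f=8, (3,0) g=1 f=6, (3,1) g=2 f=6, (3,3) g=4 f=8, (4,2) g=4 f=6]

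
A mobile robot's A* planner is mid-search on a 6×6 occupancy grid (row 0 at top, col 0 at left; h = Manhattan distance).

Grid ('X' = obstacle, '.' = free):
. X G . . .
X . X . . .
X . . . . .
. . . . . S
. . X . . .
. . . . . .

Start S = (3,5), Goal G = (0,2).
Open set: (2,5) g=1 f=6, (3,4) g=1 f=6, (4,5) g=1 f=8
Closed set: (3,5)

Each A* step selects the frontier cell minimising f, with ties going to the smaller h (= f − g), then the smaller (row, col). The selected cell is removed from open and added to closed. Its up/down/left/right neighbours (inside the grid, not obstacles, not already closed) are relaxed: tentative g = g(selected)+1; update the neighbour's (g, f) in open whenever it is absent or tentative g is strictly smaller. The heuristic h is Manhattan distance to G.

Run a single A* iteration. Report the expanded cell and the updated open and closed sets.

expanded=(2,5); open=[(1,5) g=2 f=6, (2,4) g=2 f=6, (3,4) g=1 f=6, (4,5) g=1 f=8]; closed=[(2,5), (3,5)]

step 1: expand (2,5) (f=6, h=5) → closed; open now [(1,5) g=2 f=6, (2,4) g=2 f=6, (3,4) g=1 f=6, (4,5) g=1 f=8]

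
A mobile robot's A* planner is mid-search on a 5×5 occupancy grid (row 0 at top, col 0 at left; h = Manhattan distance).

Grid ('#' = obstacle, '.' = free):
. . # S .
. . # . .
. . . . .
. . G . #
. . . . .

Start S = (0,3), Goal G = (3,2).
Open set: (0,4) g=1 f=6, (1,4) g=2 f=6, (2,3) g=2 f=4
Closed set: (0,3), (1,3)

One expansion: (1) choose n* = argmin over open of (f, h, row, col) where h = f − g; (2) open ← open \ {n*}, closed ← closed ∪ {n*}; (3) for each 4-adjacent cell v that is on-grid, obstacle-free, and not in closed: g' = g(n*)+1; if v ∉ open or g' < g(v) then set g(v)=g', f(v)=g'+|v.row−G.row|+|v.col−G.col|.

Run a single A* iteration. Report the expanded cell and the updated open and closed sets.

expanded=(2,3); open=[(0,4) g=1 f=6, (1,4) g=2 f=6, (2,2) g=3 f=4, (2,4) g=3 f=6, (3,3) g=3 f=4]; closed=[(0,3), (1,3), (2,3)]

step 1: expand (2,3) (f=4, h=2) → closed; open now [(0,4) g=1 f=6, (1,4) g=2 f=6, (2,2) g=3 f=4, (2,4) g=3 f=6, (3,3) g=3 f=4]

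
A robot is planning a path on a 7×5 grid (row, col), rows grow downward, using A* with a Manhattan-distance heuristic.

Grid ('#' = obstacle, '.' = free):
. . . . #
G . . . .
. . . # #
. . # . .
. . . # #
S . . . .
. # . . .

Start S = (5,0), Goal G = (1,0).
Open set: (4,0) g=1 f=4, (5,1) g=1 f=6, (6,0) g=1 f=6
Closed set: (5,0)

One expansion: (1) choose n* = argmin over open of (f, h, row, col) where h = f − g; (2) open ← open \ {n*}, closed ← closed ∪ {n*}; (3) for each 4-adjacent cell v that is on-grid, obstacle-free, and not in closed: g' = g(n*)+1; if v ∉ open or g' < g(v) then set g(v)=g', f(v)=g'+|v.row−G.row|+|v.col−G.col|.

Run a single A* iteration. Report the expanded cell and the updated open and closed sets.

step 1: expand (4,0) (f=4, h=3) → closed; open now [(3,0) g=2 f=4, (4,1) g=2 f=6, (5,1) g=1 f=6, (6,0) g=1 f=6]

expanded=(4,0); open=[(3,0) g=2 f=4, (4,1) g=2 f=6, (5,1) g=1 f=6, (6,0) g=1 f=6]; closed=[(4,0), (5,0)]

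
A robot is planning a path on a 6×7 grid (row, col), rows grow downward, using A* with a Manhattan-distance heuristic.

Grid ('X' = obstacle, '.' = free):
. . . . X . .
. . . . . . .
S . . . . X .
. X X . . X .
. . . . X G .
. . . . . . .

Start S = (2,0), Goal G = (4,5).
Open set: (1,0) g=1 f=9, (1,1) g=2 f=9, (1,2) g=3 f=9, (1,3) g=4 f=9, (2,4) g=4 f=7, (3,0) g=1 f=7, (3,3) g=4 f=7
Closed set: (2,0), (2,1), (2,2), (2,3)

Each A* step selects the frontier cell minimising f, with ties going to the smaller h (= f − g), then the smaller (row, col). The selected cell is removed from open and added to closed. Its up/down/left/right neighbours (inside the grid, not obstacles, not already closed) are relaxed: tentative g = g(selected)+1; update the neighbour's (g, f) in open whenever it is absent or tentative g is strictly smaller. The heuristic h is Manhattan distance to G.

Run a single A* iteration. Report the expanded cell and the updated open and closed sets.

expanded=(2,4); open=[(1,0) g=1 f=9, (1,1) g=2 f=9, (1,2) g=3 f=9, (1,3) g=4 f=9, (1,4) g=5 f=9, (3,0) g=1 f=7, (3,3) g=4 f=7, (3,4) g=5 f=7]; closed=[(2,0), (2,1), (2,2), (2,3), (2,4)]

step 1: expand (2,4) (f=7, h=3) → closed; open now [(1,0) g=1 f=9, (1,1) g=2 f=9, (1,2) g=3 f=9, (1,3) g=4 f=9, (1,4) g=5 f=9, (3,0) g=1 f=7, (3,3) g=4 f=7, (3,4) g=5 f=7]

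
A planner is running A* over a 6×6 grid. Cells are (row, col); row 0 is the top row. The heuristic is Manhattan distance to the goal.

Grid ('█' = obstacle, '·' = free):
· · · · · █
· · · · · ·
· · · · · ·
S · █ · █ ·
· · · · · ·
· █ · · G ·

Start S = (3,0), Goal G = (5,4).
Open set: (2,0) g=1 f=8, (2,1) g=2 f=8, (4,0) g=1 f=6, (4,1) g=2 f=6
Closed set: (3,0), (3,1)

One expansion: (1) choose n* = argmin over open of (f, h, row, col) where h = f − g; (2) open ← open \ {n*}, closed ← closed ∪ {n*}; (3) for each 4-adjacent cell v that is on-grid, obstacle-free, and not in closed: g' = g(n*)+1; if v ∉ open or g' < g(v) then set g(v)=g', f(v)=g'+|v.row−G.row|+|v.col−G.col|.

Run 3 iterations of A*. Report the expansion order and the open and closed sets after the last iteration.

step 1: expand (4,1) (f=6, h=4) → closed; open now [(2,0) g=1 f=8, (2,1) g=2 f=8, (4,0) g=1 f=6, (4,2) g=3 f=6]
step 2: expand (4,2) (f=6, h=3) → closed; open now [(2,0) g=1 f=8, (2,1) g=2 f=8, (4,0) g=1 f=6, (4,3) g=4 f=6, (5,2) g=4 f=6]
step 3: expand (4,3) (f=6, h=2) → closed; open now [(2,0) g=1 f=8, (2,1) g=2 f=8, (3,3) g=5 f=8, (4,0) g=1 f=6, (4,4) g=5 f=6, (5,2) g=4 f=6, (5,3) g=5 f=6]

order=[(4,1) → (4,2) → (4,3)]; open=[(2,0) g=1 f=8, (2,1) g=2 f=8, (3,3) g=5 f=8, (4,0) g=1 f=6, (4,4) g=5 f=6, (5,2) g=4 f=6, (5,3) g=5 f=6]; closed=[(3,0), (3,1), (4,1), (4,2), (4,3)]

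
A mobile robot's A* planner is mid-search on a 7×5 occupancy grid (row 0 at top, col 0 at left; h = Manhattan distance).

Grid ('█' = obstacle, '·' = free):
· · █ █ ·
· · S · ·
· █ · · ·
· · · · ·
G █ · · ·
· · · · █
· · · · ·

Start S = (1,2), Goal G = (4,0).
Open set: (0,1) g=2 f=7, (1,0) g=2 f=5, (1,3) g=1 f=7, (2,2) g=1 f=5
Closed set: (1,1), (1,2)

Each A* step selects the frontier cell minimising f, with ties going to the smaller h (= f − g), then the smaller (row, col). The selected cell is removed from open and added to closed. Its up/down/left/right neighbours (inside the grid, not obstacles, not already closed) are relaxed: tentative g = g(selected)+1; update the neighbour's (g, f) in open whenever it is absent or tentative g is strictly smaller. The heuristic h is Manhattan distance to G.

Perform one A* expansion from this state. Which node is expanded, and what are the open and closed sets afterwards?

expanded=(1,0); open=[(0,0) g=3 f=7, (0,1) g=2 f=7, (1,3) g=1 f=7, (2,0) g=3 f=5, (2,2) g=1 f=5]; closed=[(1,0), (1,1), (1,2)]

step 1: expand (1,0) (f=5, h=3) → closed; open now [(0,0) g=3 f=7, (0,1) g=2 f=7, (1,3) g=1 f=7, (2,0) g=3 f=5, (2,2) g=1 f=5]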